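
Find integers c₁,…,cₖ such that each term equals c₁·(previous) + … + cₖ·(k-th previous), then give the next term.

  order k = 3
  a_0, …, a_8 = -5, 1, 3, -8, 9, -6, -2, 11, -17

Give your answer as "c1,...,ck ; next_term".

  a_3 = -1·3 + 0·1 + 1·-5 = -8
  a_4 = -1·-8 + 0·3 + 1·1 = 9
  a_5 = -1·9 + 0·-8 + 1·3 = -6
  a_6 = -1·-6 + 0·9 + 1·-8 = -2
  a_7 = -1·-2 + 0·-6 + 1·9 = 11
  a_8 = -1·11 + 0·-2 + 1·-6 = -17
  a_9 = -1·-17 + 0·11 + 1·-2 = 15

-1,0,1 ; 15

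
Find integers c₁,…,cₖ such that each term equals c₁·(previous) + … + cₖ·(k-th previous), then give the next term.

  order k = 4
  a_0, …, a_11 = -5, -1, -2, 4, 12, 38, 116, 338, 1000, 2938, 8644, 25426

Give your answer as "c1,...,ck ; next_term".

2,3,0,-2 ; 74784

  a_4 = 2·4 + 3·-2 + 0·-1 + -2·-5 = 12
  a_5 = 2·12 + 3·4 + 0·-2 + -2·-1 = 38
  a_6 = 2·38 + 3·12 + 0·4 + -2·-2 = 116
  a_7 = 2·116 + 3·38 + 0·12 + -2·4 = 338
  a_8 = 2·338 + 3·116 + 0·38 + -2·12 = 1000
  a_9 = 2·1000 + 3·338 + 0·116 + -2·38 = 2938
  a_10 = 2·2938 + 3·1000 + 0·338 + -2·116 = 8644
  a_11 = 2·8644 + 3·2938 + 0·1000 + -2·338 = 25426
  a_12 = 2·25426 + 3·8644 + 0·2938 + -2·1000 = 74784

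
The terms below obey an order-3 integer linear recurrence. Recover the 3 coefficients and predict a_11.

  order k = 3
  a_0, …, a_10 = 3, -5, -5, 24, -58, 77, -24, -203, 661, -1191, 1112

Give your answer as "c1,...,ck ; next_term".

  a_3 = -2·-5 + -1·-5 + 3·3 = 24
  a_4 = -2·24 + -1·-5 + 3·-5 = -58
  a_5 = -2·-58 + -1·24 + 3·-5 = 77
  a_6 = -2·77 + -1·-58 + 3·24 = -24
  a_7 = -2·-24 + -1·77 + 3·-58 = -203
  a_8 = -2·-203 + -1·-24 + 3·77 = 661
  a_9 = -2·661 + -1·-203 + 3·-24 = -1191
  a_10 = -2·-1191 + -1·661 + 3·-203 = 1112
  a_11 = -2·1112 + -1·-1191 + 3·661 = 950

-2,-1,3 ; 950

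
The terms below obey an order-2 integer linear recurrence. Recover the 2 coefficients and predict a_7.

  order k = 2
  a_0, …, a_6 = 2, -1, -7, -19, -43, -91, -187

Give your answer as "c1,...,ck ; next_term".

  a_2 = 3·-1 + -2·2 = -7
  a_3 = 3·-7 + -2·-1 = -19
  a_4 = 3·-19 + -2·-7 = -43
  a_5 = 3·-43 + -2·-19 = -91
  a_6 = 3·-91 + -2·-43 = -187
  a_7 = 3·-187 + -2·-91 = -379

3,-2 ; -379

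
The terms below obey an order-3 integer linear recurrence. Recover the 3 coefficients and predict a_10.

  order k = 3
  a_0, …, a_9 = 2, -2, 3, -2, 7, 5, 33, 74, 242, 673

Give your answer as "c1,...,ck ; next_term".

  a_3 = 2·3 + 3·-2 + -1·2 = -2
  a_4 = 2·-2 + 3·3 + -1·-2 = 7
  a_5 = 2·7 + 3·-2 + -1·3 = 5
  a_6 = 2·5 + 3·7 + -1·-2 = 33
  a_7 = 2·33 + 3·5 + -1·7 = 74
  a_8 = 2·74 + 3·33 + -1·5 = 242
  a_9 = 2·242 + 3·74 + -1·33 = 673
  a_10 = 2·673 + 3·242 + -1·74 = 1998

2,3,-1 ; 1998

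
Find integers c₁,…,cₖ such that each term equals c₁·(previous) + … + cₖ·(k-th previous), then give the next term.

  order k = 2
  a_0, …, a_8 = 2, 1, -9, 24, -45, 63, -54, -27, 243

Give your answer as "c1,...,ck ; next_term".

-3,-3 ; -648

  a_2 = -3·1 + -3·2 = -9
  a_3 = -3·-9 + -3·1 = 24
  a_4 = -3·24 + -3·-9 = -45
  a_5 = -3·-45 + -3·24 = 63
  a_6 = -3·63 + -3·-45 = -54
  a_7 = -3·-54 + -3·63 = -27
  a_8 = -3·-27 + -3·-54 = 243
  a_9 = -3·243 + -3·-27 = -648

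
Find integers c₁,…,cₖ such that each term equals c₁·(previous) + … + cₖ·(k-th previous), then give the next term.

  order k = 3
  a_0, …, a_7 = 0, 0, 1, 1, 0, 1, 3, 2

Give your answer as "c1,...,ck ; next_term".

  a_3 = 1·1 + -1·0 + 2·0 = 1
  a_4 = 1·1 + -1·1 + 2·0 = 0
  a_5 = 1·0 + -1·1 + 2·1 = 1
  a_6 = 1·1 + -1·0 + 2·1 = 3
  a_7 = 1·3 + -1·1 + 2·0 = 2
  a_8 = 1·2 + -1·3 + 2·1 = 1

1,-1,2 ; 1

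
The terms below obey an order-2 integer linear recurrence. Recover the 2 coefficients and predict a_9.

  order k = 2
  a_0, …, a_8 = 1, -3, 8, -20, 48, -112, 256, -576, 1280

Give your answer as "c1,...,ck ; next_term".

-4,-4 ; -2816

  a_2 = -4·-3 + -4·1 = 8
  a_3 = -4·8 + -4·-3 = -20
  a_4 = -4·-20 + -4·8 = 48
  a_5 = -4·48 + -4·-20 = -112
  a_6 = -4·-112 + -4·48 = 256
  a_7 = -4·256 + -4·-112 = -576
  a_8 = -4·-576 + -4·256 = 1280
  a_9 = -4·1280 + -4·-576 = -2816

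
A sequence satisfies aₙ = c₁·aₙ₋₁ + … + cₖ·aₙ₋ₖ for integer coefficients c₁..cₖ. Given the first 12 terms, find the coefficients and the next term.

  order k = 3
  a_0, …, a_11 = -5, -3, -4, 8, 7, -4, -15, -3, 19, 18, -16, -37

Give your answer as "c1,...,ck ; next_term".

  a_3 = 0·-4 + -1·-3 + -1·-5 = 8
  a_4 = 0·8 + -1·-4 + -1·-3 = 7
  a_5 = 0·7 + -1·8 + -1·-4 = -4
  a_6 = 0·-4 + -1·7 + -1·8 = -15
  a_7 = 0·-15 + -1·-4 + -1·7 = -3
  a_8 = 0·-3 + -1·-15 + -1·-4 = 19
  a_9 = 0·19 + -1·-3 + -1·-15 = 18
  a_10 = 0·18 + -1·19 + -1·-3 = -16
  a_11 = 0·-16 + -1·18 + -1·19 = -37
  a_12 = 0·-37 + -1·-16 + -1·18 = -2

0,-1,-1 ; -2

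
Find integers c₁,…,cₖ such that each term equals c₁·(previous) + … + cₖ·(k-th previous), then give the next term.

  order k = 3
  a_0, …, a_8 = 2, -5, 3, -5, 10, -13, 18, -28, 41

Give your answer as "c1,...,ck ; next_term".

-1,0,-1 ; -59

  a_3 = -1·3 + 0·-5 + -1·2 = -5
  a_4 = -1·-5 + 0·3 + -1·-5 = 10
  a_5 = -1·10 + 0·-5 + -1·3 = -13
  a_6 = -1·-13 + 0·10 + -1·-5 = 18
  a_7 = -1·18 + 0·-13 + -1·10 = -28
  a_8 = -1·-28 + 0·18 + -1·-13 = 41
  a_9 = -1·41 + 0·-28 + -1·18 = -59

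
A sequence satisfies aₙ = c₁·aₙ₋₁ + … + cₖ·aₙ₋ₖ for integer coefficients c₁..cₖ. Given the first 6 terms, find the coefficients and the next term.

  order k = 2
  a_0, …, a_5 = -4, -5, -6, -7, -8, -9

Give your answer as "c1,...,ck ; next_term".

  a_2 = 2·-5 + -1·-4 = -6
  a_3 = 2·-6 + -1·-5 = -7
  a_4 = 2·-7 + -1·-6 = -8
  a_5 = 2·-8 + -1·-7 = -9
  a_6 = 2·-9 + -1·-8 = -10

2,-1 ; -10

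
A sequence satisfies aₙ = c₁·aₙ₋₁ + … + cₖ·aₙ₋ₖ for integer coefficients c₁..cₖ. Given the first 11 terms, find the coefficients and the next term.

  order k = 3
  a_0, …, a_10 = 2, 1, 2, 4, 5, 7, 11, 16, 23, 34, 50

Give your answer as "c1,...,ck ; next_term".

  a_3 = 1·2 + 0·1 + 1·2 = 4
  a_4 = 1·4 + 0·2 + 1·1 = 5
  a_5 = 1·5 + 0·4 + 1·2 = 7
  a_6 = 1·7 + 0·5 + 1·4 = 11
  a_7 = 1·11 + 0·7 + 1·5 = 16
  a_8 = 1·16 + 0·11 + 1·7 = 23
  a_9 = 1·23 + 0·16 + 1·11 = 34
  a_10 = 1·34 + 0·23 + 1·16 = 50
  a_11 = 1·50 + 0·34 + 1·23 = 73

1,0,1 ; 73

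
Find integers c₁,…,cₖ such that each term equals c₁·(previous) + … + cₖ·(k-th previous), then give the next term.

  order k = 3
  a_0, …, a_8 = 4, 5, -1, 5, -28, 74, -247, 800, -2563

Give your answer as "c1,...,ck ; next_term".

-2,3,-3 ; 8267

  a_3 = -2·-1 + 3·5 + -3·4 = 5
  a_4 = -2·5 + 3·-1 + -3·5 = -28
  a_5 = -2·-28 + 3·5 + -3·-1 = 74
  a_6 = -2·74 + 3·-28 + -3·5 = -247
  a_7 = -2·-247 + 3·74 + -3·-28 = 800
  a_8 = -2·800 + 3·-247 + -3·74 = -2563
  a_9 = -2·-2563 + 3·800 + -3·-247 = 8267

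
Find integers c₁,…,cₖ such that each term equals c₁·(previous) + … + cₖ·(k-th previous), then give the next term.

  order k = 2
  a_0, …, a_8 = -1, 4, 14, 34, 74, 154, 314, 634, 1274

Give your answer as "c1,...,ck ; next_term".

  a_2 = 3·4 + -2·-1 = 14
  a_3 = 3·14 + -2·4 = 34
  a_4 = 3·34 + -2·14 = 74
  a_5 = 3·74 + -2·34 = 154
  a_6 = 3·154 + -2·74 = 314
  a_7 = 3·314 + -2·154 = 634
  a_8 = 3·634 + -2·314 = 1274
  a_9 = 3·1274 + -2·634 = 2554

3,-2 ; 2554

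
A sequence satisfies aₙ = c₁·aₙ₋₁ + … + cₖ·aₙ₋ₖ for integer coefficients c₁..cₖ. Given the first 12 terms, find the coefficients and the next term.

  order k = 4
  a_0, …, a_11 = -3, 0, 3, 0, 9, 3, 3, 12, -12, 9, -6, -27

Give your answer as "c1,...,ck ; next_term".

0,1,1,-2 ; 27

  a_4 = 0·0 + 1·3 + 1·0 + -2·-3 = 9
  a_5 = 0·9 + 1·0 + 1·3 + -2·0 = 3
  a_6 = 0·3 + 1·9 + 1·0 + -2·3 = 3
  a_7 = 0·3 + 1·3 + 1·9 + -2·0 = 12
  a_8 = 0·12 + 1·3 + 1·3 + -2·9 = -12
  a_9 = 0·-12 + 1·12 + 1·3 + -2·3 = 9
  a_10 = 0·9 + 1·-12 + 1·12 + -2·3 = -6
  a_11 = 0·-6 + 1·9 + 1·-12 + -2·12 = -27
  a_12 = 0·-27 + 1·-6 + 1·9 + -2·-12 = 27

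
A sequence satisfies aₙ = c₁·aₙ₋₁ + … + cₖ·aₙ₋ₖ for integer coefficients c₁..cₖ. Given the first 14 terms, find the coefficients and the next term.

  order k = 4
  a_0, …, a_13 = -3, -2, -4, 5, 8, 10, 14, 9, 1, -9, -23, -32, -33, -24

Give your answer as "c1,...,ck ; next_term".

  a_4 = 1·5 + 0·-4 + 0·-2 + -1·-3 = 8
  a_5 = 1·8 + 0·5 + 0·-4 + -1·-2 = 10
  a_6 = 1·10 + 0·8 + 0·5 + -1·-4 = 14
  a_7 = 1·14 + 0·10 + 0·8 + -1·5 = 9
  a_8 = 1·9 + 0·14 + 0·10 + -1·8 = 1
  a_9 = 1·1 + 0·9 + 0·14 + -1·10 = -9
  a_10 = 1·-9 + 0·1 + 0·9 + -1·14 = -23
  a_11 = 1·-23 + 0·-9 + 0·1 + -1·9 = -32
  a_12 = 1·-32 + 0·-23 + 0·-9 + -1·1 = -33
  a_13 = 1·-33 + 0·-32 + 0·-23 + -1·-9 = -24
  a_14 = 1·-24 + 0·-33 + 0·-32 + -1·-23 = -1

1,0,0,-1 ; -1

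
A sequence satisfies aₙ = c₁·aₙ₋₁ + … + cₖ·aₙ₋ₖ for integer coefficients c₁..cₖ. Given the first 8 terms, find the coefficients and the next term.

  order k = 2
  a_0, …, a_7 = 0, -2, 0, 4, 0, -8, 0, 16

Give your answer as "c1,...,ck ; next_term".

0,-2 ; 0

  a_2 = 0·-2 + -2·0 = 0
  a_3 = 0·0 + -2·-2 = 4
  a_4 = 0·4 + -2·0 = 0
  a_5 = 0·0 + -2·4 = -8
  a_6 = 0·-8 + -2·0 = 0
  a_7 = 0·0 + -2·-8 = 16
  a_8 = 0·16 + -2·0 = 0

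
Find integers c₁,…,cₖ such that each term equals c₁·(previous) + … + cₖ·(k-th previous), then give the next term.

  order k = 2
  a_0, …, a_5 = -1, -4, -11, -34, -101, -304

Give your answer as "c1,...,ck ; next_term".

2,3 ; -911

  a_2 = 2·-4 + 3·-1 = -11
  a_3 = 2·-11 + 3·-4 = -34
  a_4 = 2·-34 + 3·-11 = -101
  a_5 = 2·-101 + 3·-34 = -304
  a_6 = 2·-304 + 3·-101 = -911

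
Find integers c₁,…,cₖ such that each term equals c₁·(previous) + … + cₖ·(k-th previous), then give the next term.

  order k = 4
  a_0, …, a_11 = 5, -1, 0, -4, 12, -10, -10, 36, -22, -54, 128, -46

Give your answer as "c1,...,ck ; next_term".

  a_4 = -1·-4 + -1·0 + 2·-1 + 2·5 = 12
  a_5 = -1·12 + -1·-4 + 2·0 + 2·-1 = -10
  a_6 = -1·-10 + -1·12 + 2·-4 + 2·0 = -10
  a_7 = -1·-10 + -1·-10 + 2·12 + 2·-4 = 36
  a_8 = -1·36 + -1·-10 + 2·-10 + 2·12 = -22
  a_9 = -1·-22 + -1·36 + 2·-10 + 2·-10 = -54
  a_10 = -1·-54 + -1·-22 + 2·36 + 2·-10 = 128
  a_11 = -1·128 + -1·-54 + 2·-22 + 2·36 = -46
  a_12 = -1·-46 + -1·128 + 2·-54 + 2·-22 = -234

-1,-1,2,2 ; -234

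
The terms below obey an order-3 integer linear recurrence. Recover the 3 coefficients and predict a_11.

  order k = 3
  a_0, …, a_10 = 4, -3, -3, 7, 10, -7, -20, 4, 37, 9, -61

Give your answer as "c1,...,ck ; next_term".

  a_3 = 1·-3 + -2·-3 + 1·4 = 7
  a_4 = 1·7 + -2·-3 + 1·-3 = 10
  a_5 = 1·10 + -2·7 + 1·-3 = -7
  a_6 = 1·-7 + -2·10 + 1·7 = -20
  a_7 = 1·-20 + -2·-7 + 1·10 = 4
  a_8 = 1·4 + -2·-20 + 1·-7 = 37
  a_9 = 1·37 + -2·4 + 1·-20 = 9
  a_10 = 1·9 + -2·37 + 1·4 = -61
  a_11 = 1·-61 + -2·9 + 1·37 = -42

1,-2,1 ; -42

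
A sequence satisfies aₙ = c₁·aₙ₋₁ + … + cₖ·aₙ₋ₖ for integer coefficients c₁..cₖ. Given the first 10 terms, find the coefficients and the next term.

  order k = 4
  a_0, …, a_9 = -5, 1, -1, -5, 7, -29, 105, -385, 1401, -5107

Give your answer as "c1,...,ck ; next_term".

-3,2,-1,1 ; 18613

  a_4 = -3·-5 + 2·-1 + -1·1 + 1·-5 = 7
  a_5 = -3·7 + 2·-5 + -1·-1 + 1·1 = -29
  a_6 = -3·-29 + 2·7 + -1·-5 + 1·-1 = 105
  a_7 = -3·105 + 2·-29 + -1·7 + 1·-5 = -385
  a_8 = -3·-385 + 2·105 + -1·-29 + 1·7 = 1401
  a_9 = -3·1401 + 2·-385 + -1·105 + 1·-29 = -5107
  a_10 = -3·-5107 + 2·1401 + -1·-385 + 1·105 = 18613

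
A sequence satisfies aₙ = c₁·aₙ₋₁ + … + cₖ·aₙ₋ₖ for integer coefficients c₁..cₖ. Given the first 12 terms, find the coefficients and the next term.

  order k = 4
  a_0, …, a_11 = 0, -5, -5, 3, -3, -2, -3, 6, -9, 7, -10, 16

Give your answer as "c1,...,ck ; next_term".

  a_4 = -1·3 + 0·-5 + 0·-5 + 1·0 = -3
  a_5 = -1·-3 + 0·3 + 0·-5 + 1·-5 = -2
  a_6 = -1·-2 + 0·-3 + 0·3 + 1·-5 = -3
  a_7 = -1·-3 + 0·-2 + 0·-3 + 1·3 = 6
  a_8 = -1·6 + 0·-3 + 0·-2 + 1·-3 = -9
  a_9 = -1·-9 + 0·6 + 0·-3 + 1·-2 = 7
  a_10 = -1·7 + 0·-9 + 0·6 + 1·-3 = -10
  a_11 = -1·-10 + 0·7 + 0·-9 + 1·6 = 16
  a_12 = -1·16 + 0·-10 + 0·7 + 1·-9 = -25

-1,0,0,1 ; -25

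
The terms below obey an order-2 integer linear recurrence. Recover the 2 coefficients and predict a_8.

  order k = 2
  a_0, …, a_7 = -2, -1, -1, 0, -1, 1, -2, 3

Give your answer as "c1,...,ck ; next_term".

-1,1 ; -5

  a_2 = -1·-1 + 1·-2 = -1
  a_3 = -1·-1 + 1·-1 = 0
  a_4 = -1·0 + 1·-1 = -1
  a_5 = -1·-1 + 1·0 = 1
  a_6 = -1·1 + 1·-1 = -2
  a_7 = -1·-2 + 1·1 = 3
  a_8 = -1·3 + 1·-2 = -5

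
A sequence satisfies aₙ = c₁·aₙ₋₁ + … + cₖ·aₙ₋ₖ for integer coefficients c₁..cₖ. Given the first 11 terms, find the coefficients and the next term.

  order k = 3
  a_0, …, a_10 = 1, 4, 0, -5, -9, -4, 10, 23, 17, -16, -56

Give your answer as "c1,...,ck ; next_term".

  a_3 = 1·0 + -1·4 + -1·1 = -5
  a_4 = 1·-5 + -1·0 + -1·4 = -9
  a_5 = 1·-9 + -1·-5 + -1·0 = -4
  a_6 = 1·-4 + -1·-9 + -1·-5 = 10
  a_7 = 1·10 + -1·-4 + -1·-9 = 23
  a_8 = 1·23 + -1·10 + -1·-4 = 17
  a_9 = 1·17 + -1·23 + -1·10 = -16
  a_10 = 1·-16 + -1·17 + -1·23 = -56
  a_11 = 1·-56 + -1·-16 + -1·17 = -57

1,-1,-1 ; -57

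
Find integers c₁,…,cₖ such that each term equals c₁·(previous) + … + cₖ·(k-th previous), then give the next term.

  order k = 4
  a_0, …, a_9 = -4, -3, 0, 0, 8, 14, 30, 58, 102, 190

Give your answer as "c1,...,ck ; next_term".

1,2,0,-2 ; 334

  a_4 = 1·0 + 2·0 + 0·-3 + -2·-4 = 8
  a_5 = 1·8 + 2·0 + 0·0 + -2·-3 = 14
  a_6 = 1·14 + 2·8 + 0·0 + -2·0 = 30
  a_7 = 1·30 + 2·14 + 0·8 + -2·0 = 58
  a_8 = 1·58 + 2·30 + 0·14 + -2·8 = 102
  a_9 = 1·102 + 2·58 + 0·30 + -2·14 = 190
  a_10 = 1·190 + 2·102 + 0·58 + -2·30 = 334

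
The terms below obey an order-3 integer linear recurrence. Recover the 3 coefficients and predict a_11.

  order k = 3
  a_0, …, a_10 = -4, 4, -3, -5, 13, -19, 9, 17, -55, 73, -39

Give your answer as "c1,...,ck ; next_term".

  a_3 = -1·-3 + 0·4 + 2·-4 = -5
  a_4 = -1·-5 + 0·-3 + 2·4 = 13
  a_5 = -1·13 + 0·-5 + 2·-3 = -19
  a_6 = -1·-19 + 0·13 + 2·-5 = 9
  a_7 = -1·9 + 0·-19 + 2·13 = 17
  a_8 = -1·17 + 0·9 + 2·-19 = -55
  a_9 = -1·-55 + 0·17 + 2·9 = 73
  a_10 = -1·73 + 0·-55 + 2·17 = -39
  a_11 = -1·-39 + 0·73 + 2·-55 = -71

-1,0,2 ; -71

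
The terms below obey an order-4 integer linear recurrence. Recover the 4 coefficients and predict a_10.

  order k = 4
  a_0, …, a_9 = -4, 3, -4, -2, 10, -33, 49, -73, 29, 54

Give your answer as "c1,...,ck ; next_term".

  a_4 = -1·-2 + 2·-4 + 4·3 + -1·-4 = 10
  a_5 = -1·10 + 2·-2 + 4·-4 + -1·3 = -33
  a_6 = -1·-33 + 2·10 + 4·-2 + -1·-4 = 49
  a_7 = -1·49 + 2·-33 + 4·10 + -1·-2 = -73
  a_8 = -1·-73 + 2·49 + 4·-33 + -1·10 = 29
  a_9 = -1·29 + 2·-73 + 4·49 + -1·-33 = 54
  a_10 = -1·54 + 2·29 + 4·-73 + -1·49 = -337

-1,2,4,-1 ; -337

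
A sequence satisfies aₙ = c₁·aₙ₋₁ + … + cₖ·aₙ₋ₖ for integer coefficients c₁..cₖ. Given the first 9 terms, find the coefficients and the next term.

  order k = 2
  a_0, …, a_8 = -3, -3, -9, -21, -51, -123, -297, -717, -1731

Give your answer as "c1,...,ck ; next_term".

  a_2 = 2·-3 + 1·-3 = -9
  a_3 = 2·-9 + 1·-3 = -21
  a_4 = 2·-21 + 1·-9 = -51
  a_5 = 2·-51 + 1·-21 = -123
  a_6 = 2·-123 + 1·-51 = -297
  a_7 = 2·-297 + 1·-123 = -717
  a_8 = 2·-717 + 1·-297 = -1731
  a_9 = 2·-1731 + 1·-717 = -4179

2,1 ; -4179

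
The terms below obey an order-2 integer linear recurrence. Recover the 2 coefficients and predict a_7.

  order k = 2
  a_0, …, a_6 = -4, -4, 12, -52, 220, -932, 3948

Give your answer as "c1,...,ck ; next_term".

  a_2 = -4·-4 + 1·-4 = 12
  a_3 = -4·12 + 1·-4 = -52
  a_4 = -4·-52 + 1·12 = 220
  a_5 = -4·220 + 1·-52 = -932
  a_6 = -4·-932 + 1·220 = 3948
  a_7 = -4·3948 + 1·-932 = -16724

-4,1 ; -16724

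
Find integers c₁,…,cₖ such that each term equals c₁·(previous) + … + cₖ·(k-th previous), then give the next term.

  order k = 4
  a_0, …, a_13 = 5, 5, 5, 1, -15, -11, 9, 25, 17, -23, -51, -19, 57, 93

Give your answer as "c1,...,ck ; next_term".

  a_4 = 0·1 + -1·5 + -1·5 + -1·5 = -15
  a_5 = 0·-15 + -1·1 + -1·5 + -1·5 = -11
  a_6 = 0·-11 + -1·-15 + -1·1 + -1·5 = 9
  a_7 = 0·9 + -1·-11 + -1·-15 + -1·1 = 25
  a_8 = 0·25 + -1·9 + -1·-11 + -1·-15 = 17
  a_9 = 0·17 + -1·25 + -1·9 + -1·-11 = -23
  a_10 = 0·-23 + -1·17 + -1·25 + -1·9 = -51
  a_11 = 0·-51 + -1·-23 + -1·17 + -1·25 = -19
  a_12 = 0·-19 + -1·-51 + -1·-23 + -1·17 = 57
  a_13 = 0·57 + -1·-19 + -1·-51 + -1·-23 = 93
  a_14 = 0·93 + -1·57 + -1·-19 + -1·-51 = 13

0,-1,-1,-1 ; 13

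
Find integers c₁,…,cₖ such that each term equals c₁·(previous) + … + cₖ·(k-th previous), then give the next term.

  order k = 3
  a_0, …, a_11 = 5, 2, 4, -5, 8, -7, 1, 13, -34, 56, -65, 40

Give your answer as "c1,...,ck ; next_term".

-2,-1,1 ; 41

  a_3 = -2·4 + -1·2 + 1·5 = -5
  a_4 = -2·-5 + -1·4 + 1·2 = 8
  a_5 = -2·8 + -1·-5 + 1·4 = -7
  a_6 = -2·-7 + -1·8 + 1·-5 = 1
  a_7 = -2·1 + -1·-7 + 1·8 = 13
  a_8 = -2·13 + -1·1 + 1·-7 = -34
  a_9 = -2·-34 + -1·13 + 1·1 = 56
  a_10 = -2·56 + -1·-34 + 1·13 = -65
  a_11 = -2·-65 + -1·56 + 1·-34 = 40
  a_12 = -2·40 + -1·-65 + 1·56 = 41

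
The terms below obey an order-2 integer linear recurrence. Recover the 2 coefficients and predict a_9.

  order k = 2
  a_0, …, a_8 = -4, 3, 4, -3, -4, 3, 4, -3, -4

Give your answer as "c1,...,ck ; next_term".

0,-1 ; 3

  a_2 = 0·3 + -1·-4 = 4
  a_3 = 0·4 + -1·3 = -3
  a_4 = 0·-3 + -1·4 = -4
  a_5 = 0·-4 + -1·-3 = 3
  a_6 = 0·3 + -1·-4 = 4
  a_7 = 0·4 + -1·3 = -3
  a_8 = 0·-3 + -1·4 = -4
  a_9 = 0·-4 + -1·-3 = 3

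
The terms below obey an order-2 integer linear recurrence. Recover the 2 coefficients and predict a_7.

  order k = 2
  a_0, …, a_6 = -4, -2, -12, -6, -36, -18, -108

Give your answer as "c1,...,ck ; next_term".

0,3 ; -54

  a_2 = 0·-2 + 3·-4 = -12
  a_3 = 0·-12 + 3·-2 = -6
  a_4 = 0·-6 + 3·-12 = -36
  a_5 = 0·-36 + 3·-6 = -18
  a_6 = 0·-18 + 3·-36 = -108
  a_7 = 0·-108 + 3·-18 = -54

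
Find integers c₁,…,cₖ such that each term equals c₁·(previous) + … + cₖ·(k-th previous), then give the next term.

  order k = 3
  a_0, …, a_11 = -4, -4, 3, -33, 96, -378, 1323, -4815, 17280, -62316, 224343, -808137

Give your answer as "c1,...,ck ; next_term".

  a_3 = -3·3 + 3·-4 + 3·-4 = -33
  a_4 = -3·-33 + 3·3 + 3·-4 = 96
  a_5 = -3·96 + 3·-33 + 3·3 = -378
  a_6 = -3·-378 + 3·96 + 3·-33 = 1323
  a_7 = -3·1323 + 3·-378 + 3·96 = -4815
  a_8 = -3·-4815 + 3·1323 + 3·-378 = 17280
  a_9 = -3·17280 + 3·-4815 + 3·1323 = -62316
  a_10 = -3·-62316 + 3·17280 + 3·-4815 = 224343
  a_11 = -3·224343 + 3·-62316 + 3·17280 = -808137
  a_12 = -3·-808137 + 3·224343 + 3·-62316 = 2910492

-3,3,3 ; 2910492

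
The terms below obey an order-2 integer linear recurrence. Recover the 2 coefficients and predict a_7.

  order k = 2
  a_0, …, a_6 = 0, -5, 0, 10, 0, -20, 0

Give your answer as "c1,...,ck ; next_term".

0,-2 ; 40

  a_2 = 0·-5 + -2·0 = 0
  a_3 = 0·0 + -2·-5 = 10
  a_4 = 0·10 + -2·0 = 0
  a_5 = 0·0 + -2·10 = -20
  a_6 = 0·-20 + -2·0 = 0
  a_7 = 0·0 + -2·-20 = 40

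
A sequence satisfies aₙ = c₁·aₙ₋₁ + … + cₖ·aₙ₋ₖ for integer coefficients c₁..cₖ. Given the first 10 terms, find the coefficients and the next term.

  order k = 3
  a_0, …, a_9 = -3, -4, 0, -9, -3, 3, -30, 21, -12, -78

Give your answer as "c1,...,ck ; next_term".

-1,0,3 ; 141

  a_3 = -1·0 + 0·-4 + 3·-3 = -9
  a_4 = -1·-9 + 0·0 + 3·-4 = -3
  a_5 = -1·-3 + 0·-9 + 3·0 = 3
  a_6 = -1·3 + 0·-3 + 3·-9 = -30
  a_7 = -1·-30 + 0·3 + 3·-3 = 21
  a_8 = -1·21 + 0·-30 + 3·3 = -12
  a_9 = -1·-12 + 0·21 + 3·-30 = -78
  a_10 = -1·-78 + 0·-12 + 3·21 = 141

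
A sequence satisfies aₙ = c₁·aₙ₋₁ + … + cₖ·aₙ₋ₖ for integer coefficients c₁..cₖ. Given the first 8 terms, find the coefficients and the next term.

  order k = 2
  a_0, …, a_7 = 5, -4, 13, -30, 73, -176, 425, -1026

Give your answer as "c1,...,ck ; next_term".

-2,1 ; 2477

  a_2 = -2·-4 + 1·5 = 13
  a_3 = -2·13 + 1·-4 = -30
  a_4 = -2·-30 + 1·13 = 73
  a_5 = -2·73 + 1·-30 = -176
  a_6 = -2·-176 + 1·73 = 425
  a_7 = -2·425 + 1·-176 = -1026
  a_8 = -2·-1026 + 1·425 = 2477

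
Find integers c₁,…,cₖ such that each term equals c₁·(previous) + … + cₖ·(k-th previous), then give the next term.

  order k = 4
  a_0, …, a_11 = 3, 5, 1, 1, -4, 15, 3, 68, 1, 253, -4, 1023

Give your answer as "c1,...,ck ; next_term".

  a_4 = 1·1 + 3·1 + -4·5 + 4·3 = -4
  a_5 = 1·-4 + 3·1 + -4·1 + 4·5 = 15
  a_6 = 1·15 + 3·-4 + -4·1 + 4·1 = 3
  a_7 = 1·3 + 3·15 + -4·-4 + 4·1 = 68
  a_8 = 1·68 + 3·3 + -4·15 + 4·-4 = 1
  a_9 = 1·1 + 3·68 + -4·3 + 4·15 = 253
  a_10 = 1·253 + 3·1 + -4·68 + 4·3 = -4
  a_11 = 1·-4 + 3·253 + -4·1 + 4·68 = 1023
  a_12 = 1·1023 + 3·-4 + -4·253 + 4·1 = 3

1,3,-4,4 ; 3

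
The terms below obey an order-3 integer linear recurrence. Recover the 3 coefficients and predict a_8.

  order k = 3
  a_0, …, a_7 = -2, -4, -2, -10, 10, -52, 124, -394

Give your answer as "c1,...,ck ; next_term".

-2,3,1 ; 1108

  a_3 = -2·-2 + 3·-4 + 1·-2 = -10
  a_4 = -2·-10 + 3·-2 + 1·-4 = 10
  a_5 = -2·10 + 3·-10 + 1·-2 = -52
  a_6 = -2·-52 + 3·10 + 1·-10 = 124
  a_7 = -2·124 + 3·-52 + 1·10 = -394
  a_8 = -2·-394 + 3·124 + 1·-52 = 1108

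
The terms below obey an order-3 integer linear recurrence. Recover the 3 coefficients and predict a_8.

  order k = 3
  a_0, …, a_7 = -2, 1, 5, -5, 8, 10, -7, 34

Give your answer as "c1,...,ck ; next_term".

0,1,3 ; 23

  a_3 = 0·5 + 1·1 + 3·-2 = -5
  a_4 = 0·-5 + 1·5 + 3·1 = 8
  a_5 = 0·8 + 1·-5 + 3·5 = 10
  a_6 = 0·10 + 1·8 + 3·-5 = -7
  a_7 = 0·-7 + 1·10 + 3·8 = 34
  a_8 = 0·34 + 1·-7 + 3·10 = 23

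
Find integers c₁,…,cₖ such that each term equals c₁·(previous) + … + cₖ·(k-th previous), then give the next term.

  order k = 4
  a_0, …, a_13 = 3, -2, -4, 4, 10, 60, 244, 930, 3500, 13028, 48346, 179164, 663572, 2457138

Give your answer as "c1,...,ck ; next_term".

4,0,-3,-4 ; 9097676

  a_4 = 4·4 + 0·-4 + -3·-2 + -4·3 = 10
  a_5 = 4·10 + 0·4 + -3·-4 + -4·-2 = 60
  a_6 = 4·60 + 0·10 + -3·4 + -4·-4 = 244
  a_7 = 4·244 + 0·60 + -3·10 + -4·4 = 930
  a_8 = 4·930 + 0·244 + -3·60 + -4·10 = 3500
  a_9 = 4·3500 + 0·930 + -3·244 + -4·60 = 13028
  a_10 = 4·13028 + 0·3500 + -3·930 + -4·244 = 48346
  a_11 = 4·48346 + 0·13028 + -3·3500 + -4·930 = 179164
  a_12 = 4·179164 + 0·48346 + -3·13028 + -4·3500 = 663572
  a_13 = 4·663572 + 0·179164 + -3·48346 + -4·13028 = 2457138
  a_14 = 4·2457138 + 0·663572 + -3·179164 + -4·48346 = 9097676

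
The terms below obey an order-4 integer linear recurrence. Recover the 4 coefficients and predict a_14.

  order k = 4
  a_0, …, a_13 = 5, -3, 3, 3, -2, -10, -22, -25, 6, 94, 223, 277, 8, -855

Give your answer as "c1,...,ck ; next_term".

  a_4 = 2·3 + -2·3 + -1·-3 + -1·5 = -2
  a_5 = 2·-2 + -2·3 + -1·3 + -1·-3 = -10
  a_6 = 2·-10 + -2·-2 + -1·3 + -1·3 = -22
  a_7 = 2·-22 + -2·-10 + -1·-2 + -1·3 = -25
  a_8 = 2·-25 + -2·-22 + -1·-10 + -1·-2 = 6
  a_9 = 2·6 + -2·-25 + -1·-22 + -1·-10 = 94
  a_10 = 2·94 + -2·6 + -1·-25 + -1·-22 = 223
  a_11 = 2·223 + -2·94 + -1·6 + -1·-25 = 277
  a_12 = 2·277 + -2·223 + -1·94 + -1·6 = 8
  a_13 = 2·8 + -2·277 + -1·223 + -1·94 = -855
  a_14 = 2·-855 + -2·8 + -1·277 + -1·223 = -2226

2,-2,-1,-1 ; -2226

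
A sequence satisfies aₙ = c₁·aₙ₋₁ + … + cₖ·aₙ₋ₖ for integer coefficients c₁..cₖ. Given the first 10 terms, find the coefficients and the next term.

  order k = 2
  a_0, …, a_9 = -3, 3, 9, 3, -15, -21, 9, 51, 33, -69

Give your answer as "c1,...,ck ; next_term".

1,-2 ; -135

  a_2 = 1·3 + -2·-3 = 9
  a_3 = 1·9 + -2·3 = 3
  a_4 = 1·3 + -2·9 = -15
  a_5 = 1·-15 + -2·3 = -21
  a_6 = 1·-21 + -2·-15 = 9
  a_7 = 1·9 + -2·-21 = 51
  a_8 = 1·51 + -2·9 = 33
  a_9 = 1·33 + -2·51 = -69
  a_10 = 1·-69 + -2·33 = -135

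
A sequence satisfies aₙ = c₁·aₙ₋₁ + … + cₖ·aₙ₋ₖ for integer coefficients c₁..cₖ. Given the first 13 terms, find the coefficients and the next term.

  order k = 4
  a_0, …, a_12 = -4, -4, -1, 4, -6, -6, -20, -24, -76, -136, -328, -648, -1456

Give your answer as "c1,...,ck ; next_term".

1,2,0,2 ; -3024

  a_4 = 1·4 + 2·-1 + 0·-4 + 2·-4 = -6
  a_5 = 1·-6 + 2·4 + 0·-1 + 2·-4 = -6
  a_6 = 1·-6 + 2·-6 + 0·4 + 2·-1 = -20
  a_7 = 1·-20 + 2·-6 + 0·-6 + 2·4 = -24
  a_8 = 1·-24 + 2·-20 + 0·-6 + 2·-6 = -76
  a_9 = 1·-76 + 2·-24 + 0·-20 + 2·-6 = -136
  a_10 = 1·-136 + 2·-76 + 0·-24 + 2·-20 = -328
  a_11 = 1·-328 + 2·-136 + 0·-76 + 2·-24 = -648
  a_12 = 1·-648 + 2·-328 + 0·-136 + 2·-76 = -1456
  a_13 = 1·-1456 + 2·-648 + 0·-328 + 2·-136 = -3024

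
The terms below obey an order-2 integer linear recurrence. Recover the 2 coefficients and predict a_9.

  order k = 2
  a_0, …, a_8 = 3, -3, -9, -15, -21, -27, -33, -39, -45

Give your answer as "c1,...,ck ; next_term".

2,-1 ; -51

  a_2 = 2·-3 + -1·3 = -9
  a_3 = 2·-9 + -1·-3 = -15
  a_4 = 2·-15 + -1·-9 = -21
  a_5 = 2·-21 + -1·-15 = -27
  a_6 = 2·-27 + -1·-21 = -33
  a_7 = 2·-33 + -1·-27 = -39
  a_8 = 2·-39 + -1·-33 = -45
  a_9 = 2·-45 + -1·-39 = -51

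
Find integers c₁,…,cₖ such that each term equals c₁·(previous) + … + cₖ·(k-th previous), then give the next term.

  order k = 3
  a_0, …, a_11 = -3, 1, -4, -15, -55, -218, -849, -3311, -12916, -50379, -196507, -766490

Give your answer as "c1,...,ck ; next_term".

3,3,2 ; -2989749

  a_3 = 3·-4 + 3·1 + 2·-3 = -15
  a_4 = 3·-15 + 3·-4 + 2·1 = -55
  a_5 = 3·-55 + 3·-15 + 2·-4 = -218
  a_6 = 3·-218 + 3·-55 + 2·-15 = -849
  a_7 = 3·-849 + 3·-218 + 2·-55 = -3311
  a_8 = 3·-3311 + 3·-849 + 2·-218 = -12916
  a_9 = 3·-12916 + 3·-3311 + 2·-849 = -50379
  a_10 = 3·-50379 + 3·-12916 + 2·-3311 = -196507
  a_11 = 3·-196507 + 3·-50379 + 2·-12916 = -766490
  a_12 = 3·-766490 + 3·-196507 + 2·-50379 = -2989749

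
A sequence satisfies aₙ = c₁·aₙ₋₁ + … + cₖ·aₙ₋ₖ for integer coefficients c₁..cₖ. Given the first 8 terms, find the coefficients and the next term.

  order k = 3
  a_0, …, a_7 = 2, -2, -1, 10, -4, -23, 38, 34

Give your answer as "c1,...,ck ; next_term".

0,-2,3 ; -145

  a_3 = 0·-1 + -2·-2 + 3·2 = 10
  a_4 = 0·10 + -2·-1 + 3·-2 = -4
  a_5 = 0·-4 + -2·10 + 3·-1 = -23
  a_6 = 0·-23 + -2·-4 + 3·10 = 38
  a_7 = 0·38 + -2·-23 + 3·-4 = 34
  a_8 = 0·34 + -2·38 + 3·-23 = -145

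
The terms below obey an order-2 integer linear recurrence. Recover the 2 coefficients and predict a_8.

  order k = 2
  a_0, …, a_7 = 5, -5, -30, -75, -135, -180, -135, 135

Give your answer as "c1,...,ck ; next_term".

3,-3 ; 810

  a_2 = 3·-5 + -3·5 = -30
  a_3 = 3·-30 + -3·-5 = -75
  a_4 = 3·-75 + -3·-30 = -135
  a_5 = 3·-135 + -3·-75 = -180
  a_6 = 3·-180 + -3·-135 = -135
  a_7 = 3·-135 + -3·-180 = 135
  a_8 = 3·135 + -3·-135 = 810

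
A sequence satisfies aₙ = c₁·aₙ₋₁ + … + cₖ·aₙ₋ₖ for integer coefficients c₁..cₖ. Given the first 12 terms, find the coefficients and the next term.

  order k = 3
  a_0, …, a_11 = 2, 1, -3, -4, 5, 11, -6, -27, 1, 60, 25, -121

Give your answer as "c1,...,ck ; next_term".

  a_3 = 0·-3 + -2·1 + -1·2 = -4
  a_4 = 0·-4 + -2·-3 + -1·1 = 5
  a_5 = 0·5 + -2·-4 + -1·-3 = 11
  a_6 = 0·11 + -2·5 + -1·-4 = -6
  a_7 = 0·-6 + -2·11 + -1·5 = -27
  a_8 = 0·-27 + -2·-6 + -1·11 = 1
  a_9 = 0·1 + -2·-27 + -1·-6 = 60
  a_10 = 0·60 + -2·1 + -1·-27 = 25
  a_11 = 0·25 + -2·60 + -1·1 = -121
  a_12 = 0·-121 + -2·25 + -1·60 = -110

0,-2,-1 ; -110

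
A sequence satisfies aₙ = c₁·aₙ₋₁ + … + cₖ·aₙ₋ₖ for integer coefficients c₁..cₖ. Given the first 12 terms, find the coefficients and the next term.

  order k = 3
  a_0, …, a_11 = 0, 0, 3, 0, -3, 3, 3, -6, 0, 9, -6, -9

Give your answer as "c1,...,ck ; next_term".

  a_3 = 0·3 + -1·0 + 1·0 = 0
  a_4 = 0·0 + -1·3 + 1·0 = -3
  a_5 = 0·-3 + -1·0 + 1·3 = 3
  a_6 = 0·3 + -1·-3 + 1·0 = 3
  a_7 = 0·3 + -1·3 + 1·-3 = -6
  a_8 = 0·-6 + -1·3 + 1·3 = 0
  a_9 = 0·0 + -1·-6 + 1·3 = 9
  a_10 = 0·9 + -1·0 + 1·-6 = -6
  a_11 = 0·-6 + -1·9 + 1·0 = -9
  a_12 = 0·-9 + -1·-6 + 1·9 = 15

0,-1,1 ; 15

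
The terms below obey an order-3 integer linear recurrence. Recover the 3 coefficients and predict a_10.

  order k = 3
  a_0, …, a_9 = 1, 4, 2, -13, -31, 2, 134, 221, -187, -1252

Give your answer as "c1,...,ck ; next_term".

  a_3 = 1·2 + -3·4 + -3·1 = -13
  a_4 = 1·-13 + -3·2 + -3·4 = -31
  a_5 = 1·-31 + -3·-13 + -3·2 = 2
  a_6 = 1·2 + -3·-31 + -3·-13 = 134
  a_7 = 1·134 + -3·2 + -3·-31 = 221
  a_8 = 1·221 + -3·134 + -3·2 = -187
  a_9 = 1·-187 + -3·221 + -3·134 = -1252
  a_10 = 1·-1252 + -3·-187 + -3·221 = -1354

1,-3,-3 ; -1354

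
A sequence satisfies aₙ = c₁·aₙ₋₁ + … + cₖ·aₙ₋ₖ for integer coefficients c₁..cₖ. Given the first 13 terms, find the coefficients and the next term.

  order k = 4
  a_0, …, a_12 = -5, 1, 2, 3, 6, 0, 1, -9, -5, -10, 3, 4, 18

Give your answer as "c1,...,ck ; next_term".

  a_4 = 0·3 + 1·2 + -1·1 + -1·-5 = 6
  a_5 = 0·6 + 1·3 + -1·2 + -1·1 = 0
  a_6 = 0·0 + 1·6 + -1·3 + -1·2 = 1
  a_7 = 0·1 + 1·0 + -1·6 + -1·3 = -9
  a_8 = 0·-9 + 1·1 + -1·0 + -1·6 = -5
  a_9 = 0·-5 + 1·-9 + -1·1 + -1·0 = -10
  a_10 = 0·-10 + 1·-5 + -1·-9 + -1·1 = 3
  a_11 = 0·3 + 1·-10 + -1·-5 + -1·-9 = 4
  a_12 = 0·4 + 1·3 + -1·-10 + -1·-5 = 18
  a_13 = 0·18 + 1·4 + -1·3 + -1·-10 = 11

0,1,-1,-1 ; 11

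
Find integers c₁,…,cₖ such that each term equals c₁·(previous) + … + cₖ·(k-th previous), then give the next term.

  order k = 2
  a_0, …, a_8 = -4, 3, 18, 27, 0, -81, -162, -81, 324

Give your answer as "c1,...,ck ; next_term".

  a_2 = 2·3 + -3·-4 = 18
  a_3 = 2·18 + -3·3 = 27
  a_4 = 2·27 + -3·18 = 0
  a_5 = 2·0 + -3·27 = -81
  a_6 = 2·-81 + -3·0 = -162
  a_7 = 2·-162 + -3·-81 = -81
  a_8 = 2·-81 + -3·-162 = 324
  a_9 = 2·324 + -3·-81 = 891

2,-3 ; 891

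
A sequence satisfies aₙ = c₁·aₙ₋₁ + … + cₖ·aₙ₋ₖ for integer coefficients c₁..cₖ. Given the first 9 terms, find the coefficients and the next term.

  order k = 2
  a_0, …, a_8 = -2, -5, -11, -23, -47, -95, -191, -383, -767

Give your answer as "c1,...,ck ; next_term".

3,-2 ; -1535

  a_2 = 3·-5 + -2·-2 = -11
  a_3 = 3·-11 + -2·-5 = -23
  a_4 = 3·-23 + -2·-11 = -47
  a_5 = 3·-47 + -2·-23 = -95
  a_6 = 3·-95 + -2·-47 = -191
  a_7 = 3·-191 + -2·-95 = -383
  a_8 = 3·-383 + -2·-191 = -767
  a_9 = 3·-767 + -2·-383 = -1535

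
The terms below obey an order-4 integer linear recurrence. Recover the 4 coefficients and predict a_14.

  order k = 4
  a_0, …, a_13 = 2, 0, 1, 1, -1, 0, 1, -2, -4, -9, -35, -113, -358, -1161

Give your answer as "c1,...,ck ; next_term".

  a_4 = 3·1 + 0·1 + 3·0 + -2·2 = -1
  a_5 = 3·-1 + 0·1 + 3·1 + -2·0 = 0
  a_6 = 3·0 + 0·-1 + 3·1 + -2·1 = 1
  a_7 = 3·1 + 0·0 + 3·-1 + -2·1 = -2
  a_8 = 3·-2 + 0·1 + 3·0 + -2·-1 = -4
  a_9 = 3·-4 + 0·-2 + 3·1 + -2·0 = -9
  a_10 = 3·-9 + 0·-4 + 3·-2 + -2·1 = -35
  a_11 = 3·-35 + 0·-9 + 3·-4 + -2·-2 = -113
  a_12 = 3·-113 + 0·-35 + 3·-9 + -2·-4 = -358
  a_13 = 3·-358 + 0·-113 + 3·-35 + -2·-9 = -1161
  a_14 = 3·-1161 + 0·-358 + 3·-113 + -2·-35 = -3752

3,0,3,-2 ; -3752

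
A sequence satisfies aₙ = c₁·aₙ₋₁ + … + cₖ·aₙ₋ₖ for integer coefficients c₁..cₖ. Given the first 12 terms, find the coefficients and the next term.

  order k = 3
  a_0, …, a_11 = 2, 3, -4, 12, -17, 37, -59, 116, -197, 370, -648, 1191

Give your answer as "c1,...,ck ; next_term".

  a_3 = -1·-4 + 2·3 + 1·2 = 12
  a_4 = -1·12 + 2·-4 + 1·3 = -17
  a_5 = -1·-17 + 2·12 + 1·-4 = 37
  a_6 = -1·37 + 2·-17 + 1·12 = -59
  a_7 = -1·-59 + 2·37 + 1·-17 = 116
  a_8 = -1·116 + 2·-59 + 1·37 = -197
  a_9 = -1·-197 + 2·116 + 1·-59 = 370
  a_10 = -1·370 + 2·-197 + 1·116 = -648
  a_11 = -1·-648 + 2·370 + 1·-197 = 1191
  a_12 = -1·1191 + 2·-648 + 1·370 = -2117

-1,2,1 ; -2117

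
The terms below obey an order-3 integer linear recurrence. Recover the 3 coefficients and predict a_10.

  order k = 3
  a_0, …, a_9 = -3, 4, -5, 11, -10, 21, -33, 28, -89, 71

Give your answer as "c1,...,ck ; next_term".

1,1,-4 ; -130

  a_3 = 1·-5 + 1·4 + -4·-3 = 11
  a_4 = 1·11 + 1·-5 + -4·4 = -10
  a_5 = 1·-10 + 1·11 + -4·-5 = 21
  a_6 = 1·21 + 1·-10 + -4·11 = -33
  a_7 = 1·-33 + 1·21 + -4·-10 = 28
  a_8 = 1·28 + 1·-33 + -4·21 = -89
  a_9 = 1·-89 + 1·28 + -4·-33 = 71
  a_10 = 1·71 + 1·-89 + -4·28 = -130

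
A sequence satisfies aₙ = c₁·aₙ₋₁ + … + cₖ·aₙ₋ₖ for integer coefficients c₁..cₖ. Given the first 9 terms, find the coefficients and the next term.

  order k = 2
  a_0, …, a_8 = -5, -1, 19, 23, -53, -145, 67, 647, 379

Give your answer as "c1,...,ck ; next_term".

1,-4 ; -2209

  a_2 = 1·-1 + -4·-5 = 19
  a_3 = 1·19 + -4·-1 = 23
  a_4 = 1·23 + -4·19 = -53
  a_5 = 1·-53 + -4·23 = -145
  a_6 = 1·-145 + -4·-53 = 67
  a_7 = 1·67 + -4·-145 = 647
  a_8 = 1·647 + -4·67 = 379
  a_9 = 1·379 + -4·647 = -2209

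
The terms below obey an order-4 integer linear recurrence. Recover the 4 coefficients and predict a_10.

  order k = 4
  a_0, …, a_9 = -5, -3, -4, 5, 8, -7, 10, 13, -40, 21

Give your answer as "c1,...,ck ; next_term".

  a_4 = 0·5 + -1·-4 + 2·-3 + -2·-5 = 8
  a_5 = 0·8 + -1·5 + 2·-4 + -2·-3 = -7
  a_6 = 0·-7 + -1·8 + 2·5 + -2·-4 = 10
  a_7 = 0·10 + -1·-7 + 2·8 + -2·5 = 13
  a_8 = 0·13 + -1·10 + 2·-7 + -2·8 = -40
  a_9 = 0·-40 + -1·13 + 2·10 + -2·-7 = 21
  a_10 = 0·21 + -1·-40 + 2·13 + -2·10 = 46

0,-1,2,-2 ; 46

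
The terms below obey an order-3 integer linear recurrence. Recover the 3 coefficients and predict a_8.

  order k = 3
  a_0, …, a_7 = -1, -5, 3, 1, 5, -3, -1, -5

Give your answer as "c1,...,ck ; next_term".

  a_3 = 0·3 + 0·-5 + -1·-1 = 1
  a_4 = 0·1 + 0·3 + -1·-5 = 5
  a_5 = 0·5 + 0·1 + -1·3 = -3
  a_6 = 0·-3 + 0·5 + -1·1 = -1
  a_7 = 0·-1 + 0·-3 + -1·5 = -5
  a_8 = 0·-5 + 0·-1 + -1·-3 = 3

0,0,-1 ; 3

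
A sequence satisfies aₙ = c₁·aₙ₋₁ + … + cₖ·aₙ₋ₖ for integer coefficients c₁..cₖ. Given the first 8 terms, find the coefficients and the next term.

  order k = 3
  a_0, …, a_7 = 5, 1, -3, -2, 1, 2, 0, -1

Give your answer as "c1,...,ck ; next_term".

-1,0,-1 ; -1

  a_3 = -1·-3 + 0·1 + -1·5 = -2
  a_4 = -1·-2 + 0·-3 + -1·1 = 1
  a_5 = -1·1 + 0·-2 + -1·-3 = 2
  a_6 = -1·2 + 0·1 + -1·-2 = 0
  a_7 = -1·0 + 0·2 + -1·1 = -1
  a_8 = -1·-1 + 0·0 + -1·2 = -1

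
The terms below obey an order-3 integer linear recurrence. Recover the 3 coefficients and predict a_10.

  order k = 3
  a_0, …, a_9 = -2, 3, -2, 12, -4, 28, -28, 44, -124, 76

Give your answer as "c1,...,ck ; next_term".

  a_3 = 1·-2 + 2·3 + -4·-2 = 12
  a_4 = 1·12 + 2·-2 + -4·3 = -4
  a_5 = 1·-4 + 2·12 + -4·-2 = 28
  a_6 = 1·28 + 2·-4 + -4·12 = -28
  a_7 = 1·-28 + 2·28 + -4·-4 = 44
  a_8 = 1·44 + 2·-28 + -4·28 = -124
  a_9 = 1·-124 + 2·44 + -4·-28 = 76
  a_10 = 1·76 + 2·-124 + -4·44 = -348

1,2,-4 ; -348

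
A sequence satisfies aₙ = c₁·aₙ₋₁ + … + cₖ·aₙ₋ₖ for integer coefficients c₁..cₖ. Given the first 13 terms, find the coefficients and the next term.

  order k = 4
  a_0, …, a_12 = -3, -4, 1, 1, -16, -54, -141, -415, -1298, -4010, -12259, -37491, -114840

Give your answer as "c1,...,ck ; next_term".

3,-1,3,2 ; -351826

  a_4 = 3·1 + -1·1 + 3·-4 + 2·-3 = -16
  a_5 = 3·-16 + -1·1 + 3·1 + 2·-4 = -54
  a_6 = 3·-54 + -1·-16 + 3·1 + 2·1 = -141
  a_7 = 3·-141 + -1·-54 + 3·-16 + 2·1 = -415
  a_8 = 3·-415 + -1·-141 + 3·-54 + 2·-16 = -1298
  a_9 = 3·-1298 + -1·-415 + 3·-141 + 2·-54 = -4010
  a_10 = 3·-4010 + -1·-1298 + 3·-415 + 2·-141 = -12259
  a_11 = 3·-12259 + -1·-4010 + 3·-1298 + 2·-415 = -37491
  a_12 = 3·-37491 + -1·-12259 + 3·-4010 + 2·-1298 = -114840
  a_13 = 3·-114840 + -1·-37491 + 3·-12259 + 2·-4010 = -351826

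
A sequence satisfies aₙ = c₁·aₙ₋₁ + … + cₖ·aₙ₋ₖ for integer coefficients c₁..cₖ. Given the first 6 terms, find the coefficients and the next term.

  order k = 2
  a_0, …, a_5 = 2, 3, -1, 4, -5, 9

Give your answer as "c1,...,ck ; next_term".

  a_2 = -1·3 + 1·2 = -1
  a_3 = -1·-1 + 1·3 = 4
  a_4 = -1·4 + 1·-1 = -5
  a_5 = -1·-5 + 1·4 = 9
  a_6 = -1·9 + 1·-5 = -14

-1,1 ; -14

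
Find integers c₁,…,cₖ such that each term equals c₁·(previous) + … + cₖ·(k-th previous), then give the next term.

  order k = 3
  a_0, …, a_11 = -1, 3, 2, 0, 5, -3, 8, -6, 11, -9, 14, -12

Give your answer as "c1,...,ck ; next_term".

-1,1,1 ; 17

  a_3 = -1·2 + 1·3 + 1·-1 = 0
  a_4 = -1·0 + 1·2 + 1·3 = 5
  a_5 = -1·5 + 1·0 + 1·2 = -3
  a_6 = -1·-3 + 1·5 + 1·0 = 8
  a_7 = -1·8 + 1·-3 + 1·5 = -6
  a_8 = -1·-6 + 1·8 + 1·-3 = 11
  a_9 = -1·11 + 1·-6 + 1·8 = -9
  a_10 = -1·-9 + 1·11 + 1·-6 = 14
  a_11 = -1·14 + 1·-9 + 1·11 = -12
  a_12 = -1·-12 + 1·14 + 1·-9 = 17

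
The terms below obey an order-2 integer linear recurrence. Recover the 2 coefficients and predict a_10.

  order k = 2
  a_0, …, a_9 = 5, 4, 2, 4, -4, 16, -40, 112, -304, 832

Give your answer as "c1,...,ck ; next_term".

-2,2 ; -2272

  a_2 = -2·4 + 2·5 = 2
  a_3 = -2·2 + 2·4 = 4
  a_4 = -2·4 + 2·2 = -4
  a_5 = -2·-4 + 2·4 = 16
  a_6 = -2·16 + 2·-4 = -40
  a_7 = -2·-40 + 2·16 = 112
  a_8 = -2·112 + 2·-40 = -304
  a_9 = -2·-304 + 2·112 = 832
  a_10 = -2·832 + 2·-304 = -2272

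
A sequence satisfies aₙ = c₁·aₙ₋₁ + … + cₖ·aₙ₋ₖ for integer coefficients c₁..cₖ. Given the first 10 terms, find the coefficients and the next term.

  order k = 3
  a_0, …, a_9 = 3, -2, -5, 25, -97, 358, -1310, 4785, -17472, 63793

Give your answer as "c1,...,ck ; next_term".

-4,-1,1 ; -232915

  a_3 = -4·-5 + -1·-2 + 1·3 = 25
  a_4 = -4·25 + -1·-5 + 1·-2 = -97
  a_5 = -4·-97 + -1·25 + 1·-5 = 358
  a_6 = -4·358 + -1·-97 + 1·25 = -1310
  a_7 = -4·-1310 + -1·358 + 1·-97 = 4785
  a_8 = -4·4785 + -1·-1310 + 1·358 = -17472
  a_9 = -4·-17472 + -1·4785 + 1·-1310 = 63793
  a_10 = -4·63793 + -1·-17472 + 1·4785 = -232915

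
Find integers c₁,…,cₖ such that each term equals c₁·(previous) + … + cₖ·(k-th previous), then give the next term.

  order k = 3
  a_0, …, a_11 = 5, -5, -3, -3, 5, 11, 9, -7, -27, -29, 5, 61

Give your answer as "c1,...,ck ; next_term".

  a_3 = 1·-3 + -1·-5 + -1·5 = -3
  a_4 = 1·-3 + -1·-3 + -1·-5 = 5
  a_5 = 1·5 + -1·-3 + -1·-3 = 11
  a_6 = 1·11 + -1·5 + -1·-3 = 9
  a_7 = 1·9 + -1·11 + -1·5 = -7
  a_8 = 1·-7 + -1·9 + -1·11 = -27
  a_9 = 1·-27 + -1·-7 + -1·9 = -29
  a_10 = 1·-29 + -1·-27 + -1·-7 = 5
  a_11 = 1·5 + -1·-29 + -1·-27 = 61
  a_12 = 1·61 + -1·5 + -1·-29 = 85

1,-1,-1 ; 85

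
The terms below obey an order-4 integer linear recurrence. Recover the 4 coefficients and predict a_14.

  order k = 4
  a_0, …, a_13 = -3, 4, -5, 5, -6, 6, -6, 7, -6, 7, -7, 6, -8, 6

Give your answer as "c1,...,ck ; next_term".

0,1,-1,-1 ; -7

  a_4 = 0·5 + 1·-5 + -1·4 + -1·-3 = -6
  a_5 = 0·-6 + 1·5 + -1·-5 + -1·4 = 6
  a_6 = 0·6 + 1·-6 + -1·5 + -1·-5 = -6
  a_7 = 0·-6 + 1·6 + -1·-6 + -1·5 = 7
  a_8 = 0·7 + 1·-6 + -1·6 + -1·-6 = -6
  a_9 = 0·-6 + 1·7 + -1·-6 + -1·6 = 7
  a_10 = 0·7 + 1·-6 + -1·7 + -1·-6 = -7
  a_11 = 0·-7 + 1·7 + -1·-6 + -1·7 = 6
  a_12 = 0·6 + 1·-7 + -1·7 + -1·-6 = -8
  a_13 = 0·-8 + 1·6 + -1·-7 + -1·7 = 6
  a_14 = 0·6 + 1·-8 + -1·6 + -1·-7 = -7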